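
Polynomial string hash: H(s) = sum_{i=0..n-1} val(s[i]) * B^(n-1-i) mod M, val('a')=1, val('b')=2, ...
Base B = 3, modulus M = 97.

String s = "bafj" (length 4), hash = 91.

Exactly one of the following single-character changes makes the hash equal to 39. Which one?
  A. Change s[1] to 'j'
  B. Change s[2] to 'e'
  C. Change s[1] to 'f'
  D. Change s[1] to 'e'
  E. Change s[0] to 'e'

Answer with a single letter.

Answer: C

Derivation:
Option A: s[1]='a'->'j', delta=(10-1)*3^2 mod 97 = 81, hash=91+81 mod 97 = 75
Option B: s[2]='f'->'e', delta=(5-6)*3^1 mod 97 = 94, hash=91+94 mod 97 = 88
Option C: s[1]='a'->'f', delta=(6-1)*3^2 mod 97 = 45, hash=91+45 mod 97 = 39 <-- target
Option D: s[1]='a'->'e', delta=(5-1)*3^2 mod 97 = 36, hash=91+36 mod 97 = 30
Option E: s[0]='b'->'e', delta=(5-2)*3^3 mod 97 = 81, hash=91+81 mod 97 = 75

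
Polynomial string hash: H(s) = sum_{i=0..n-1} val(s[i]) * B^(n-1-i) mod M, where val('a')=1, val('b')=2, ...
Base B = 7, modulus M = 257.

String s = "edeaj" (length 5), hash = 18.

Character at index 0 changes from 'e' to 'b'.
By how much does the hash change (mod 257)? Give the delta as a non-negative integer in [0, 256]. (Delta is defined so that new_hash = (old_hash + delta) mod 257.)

Answer: 250

Derivation:
Delta formula: (val(new) - val(old)) * B^(n-1-k) mod M
  val('b') - val('e') = 2 - 5 = -3
  B^(n-1-k) = 7^4 mod 257 = 88
  Delta = -3 * 88 mod 257 = 250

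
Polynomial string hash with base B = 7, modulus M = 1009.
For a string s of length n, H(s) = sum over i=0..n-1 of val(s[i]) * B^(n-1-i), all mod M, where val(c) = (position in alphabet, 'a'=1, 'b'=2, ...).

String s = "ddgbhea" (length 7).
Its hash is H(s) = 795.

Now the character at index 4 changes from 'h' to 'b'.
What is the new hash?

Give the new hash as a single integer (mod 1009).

Answer: 501

Derivation:
val('h') = 8, val('b') = 2
Position k = 4, exponent = n-1-k = 2
B^2 mod M = 7^2 mod 1009 = 49
Delta = (2 - 8) * 49 mod 1009 = 715
New hash = (795 + 715) mod 1009 = 501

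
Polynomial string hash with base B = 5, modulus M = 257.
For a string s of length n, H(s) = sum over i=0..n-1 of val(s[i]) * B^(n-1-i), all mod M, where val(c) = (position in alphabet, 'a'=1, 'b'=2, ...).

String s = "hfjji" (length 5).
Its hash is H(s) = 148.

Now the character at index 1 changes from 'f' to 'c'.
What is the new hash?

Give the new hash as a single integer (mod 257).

Answer: 30

Derivation:
val('f') = 6, val('c') = 3
Position k = 1, exponent = n-1-k = 3
B^3 mod M = 5^3 mod 257 = 125
Delta = (3 - 6) * 125 mod 257 = 139
New hash = (148 + 139) mod 257 = 30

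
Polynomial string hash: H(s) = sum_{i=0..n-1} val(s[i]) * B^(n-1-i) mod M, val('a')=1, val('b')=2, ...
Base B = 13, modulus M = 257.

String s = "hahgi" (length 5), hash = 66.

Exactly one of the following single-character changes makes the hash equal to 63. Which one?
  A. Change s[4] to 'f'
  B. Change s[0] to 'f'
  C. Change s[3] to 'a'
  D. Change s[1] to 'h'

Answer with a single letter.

Answer: A

Derivation:
Option A: s[4]='i'->'f', delta=(6-9)*13^0 mod 257 = 254, hash=66+254 mod 257 = 63 <-- target
Option B: s[0]='h'->'f', delta=(6-8)*13^4 mod 257 = 189, hash=66+189 mod 257 = 255
Option C: s[3]='g'->'a', delta=(1-7)*13^1 mod 257 = 179, hash=66+179 mod 257 = 245
Option D: s[1]='a'->'h', delta=(8-1)*13^3 mod 257 = 216, hash=66+216 mod 257 = 25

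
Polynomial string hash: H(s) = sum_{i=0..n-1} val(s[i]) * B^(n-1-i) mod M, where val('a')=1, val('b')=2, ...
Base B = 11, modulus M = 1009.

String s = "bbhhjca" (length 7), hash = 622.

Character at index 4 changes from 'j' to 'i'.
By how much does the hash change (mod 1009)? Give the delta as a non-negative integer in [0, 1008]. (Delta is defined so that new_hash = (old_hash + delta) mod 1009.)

Answer: 888

Derivation:
Delta formula: (val(new) - val(old)) * B^(n-1-k) mod M
  val('i') - val('j') = 9 - 10 = -1
  B^(n-1-k) = 11^2 mod 1009 = 121
  Delta = -1 * 121 mod 1009 = 888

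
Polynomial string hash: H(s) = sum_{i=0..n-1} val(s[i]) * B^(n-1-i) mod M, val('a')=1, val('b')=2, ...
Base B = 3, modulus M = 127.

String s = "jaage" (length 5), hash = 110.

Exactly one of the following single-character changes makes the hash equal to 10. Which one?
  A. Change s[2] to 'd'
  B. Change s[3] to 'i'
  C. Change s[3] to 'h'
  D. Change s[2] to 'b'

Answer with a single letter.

Answer: A

Derivation:
Option A: s[2]='a'->'d', delta=(4-1)*3^2 mod 127 = 27, hash=110+27 mod 127 = 10 <-- target
Option B: s[3]='g'->'i', delta=(9-7)*3^1 mod 127 = 6, hash=110+6 mod 127 = 116
Option C: s[3]='g'->'h', delta=(8-7)*3^1 mod 127 = 3, hash=110+3 mod 127 = 113
Option D: s[2]='a'->'b', delta=(2-1)*3^2 mod 127 = 9, hash=110+9 mod 127 = 119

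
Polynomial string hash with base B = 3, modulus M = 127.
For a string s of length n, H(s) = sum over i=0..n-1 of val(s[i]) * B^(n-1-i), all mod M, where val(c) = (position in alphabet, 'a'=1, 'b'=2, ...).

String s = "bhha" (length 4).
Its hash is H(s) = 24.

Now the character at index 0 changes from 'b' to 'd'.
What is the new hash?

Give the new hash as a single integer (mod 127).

Answer: 78

Derivation:
val('b') = 2, val('d') = 4
Position k = 0, exponent = n-1-k = 3
B^3 mod M = 3^3 mod 127 = 27
Delta = (4 - 2) * 27 mod 127 = 54
New hash = (24 + 54) mod 127 = 78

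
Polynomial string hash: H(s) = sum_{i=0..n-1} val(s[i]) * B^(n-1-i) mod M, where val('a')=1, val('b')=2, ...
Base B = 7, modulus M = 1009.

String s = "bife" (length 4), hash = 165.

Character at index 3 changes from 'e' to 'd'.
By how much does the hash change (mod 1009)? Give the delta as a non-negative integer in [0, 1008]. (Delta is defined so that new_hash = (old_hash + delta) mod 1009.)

Answer: 1008

Derivation:
Delta formula: (val(new) - val(old)) * B^(n-1-k) mod M
  val('d') - val('e') = 4 - 5 = -1
  B^(n-1-k) = 7^0 mod 1009 = 1
  Delta = -1 * 1 mod 1009 = 1008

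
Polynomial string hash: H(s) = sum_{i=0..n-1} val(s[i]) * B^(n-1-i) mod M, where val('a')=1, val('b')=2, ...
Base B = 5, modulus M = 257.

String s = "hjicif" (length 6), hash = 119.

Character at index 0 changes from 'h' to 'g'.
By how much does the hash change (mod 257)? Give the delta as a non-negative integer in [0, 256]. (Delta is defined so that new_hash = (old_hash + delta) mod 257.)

Answer: 216

Derivation:
Delta formula: (val(new) - val(old)) * B^(n-1-k) mod M
  val('g') - val('h') = 7 - 8 = -1
  B^(n-1-k) = 5^5 mod 257 = 41
  Delta = -1 * 41 mod 257 = 216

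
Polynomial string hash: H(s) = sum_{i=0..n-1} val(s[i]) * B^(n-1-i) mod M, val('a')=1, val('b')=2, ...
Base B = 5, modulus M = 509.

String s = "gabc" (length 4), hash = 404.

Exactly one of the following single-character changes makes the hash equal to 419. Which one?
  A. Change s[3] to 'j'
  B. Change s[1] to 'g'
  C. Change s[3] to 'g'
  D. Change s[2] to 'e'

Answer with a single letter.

Answer: D

Derivation:
Option A: s[3]='c'->'j', delta=(10-3)*5^0 mod 509 = 7, hash=404+7 mod 509 = 411
Option B: s[1]='a'->'g', delta=(7-1)*5^2 mod 509 = 150, hash=404+150 mod 509 = 45
Option C: s[3]='c'->'g', delta=(7-3)*5^0 mod 509 = 4, hash=404+4 mod 509 = 408
Option D: s[2]='b'->'e', delta=(5-2)*5^1 mod 509 = 15, hash=404+15 mod 509 = 419 <-- target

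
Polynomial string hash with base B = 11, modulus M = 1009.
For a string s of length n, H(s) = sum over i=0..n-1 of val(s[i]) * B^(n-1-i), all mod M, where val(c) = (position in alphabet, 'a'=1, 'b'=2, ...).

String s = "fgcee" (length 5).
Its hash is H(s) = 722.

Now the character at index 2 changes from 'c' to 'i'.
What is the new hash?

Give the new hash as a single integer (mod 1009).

val('c') = 3, val('i') = 9
Position k = 2, exponent = n-1-k = 2
B^2 mod M = 11^2 mod 1009 = 121
Delta = (9 - 3) * 121 mod 1009 = 726
New hash = (722 + 726) mod 1009 = 439

Answer: 439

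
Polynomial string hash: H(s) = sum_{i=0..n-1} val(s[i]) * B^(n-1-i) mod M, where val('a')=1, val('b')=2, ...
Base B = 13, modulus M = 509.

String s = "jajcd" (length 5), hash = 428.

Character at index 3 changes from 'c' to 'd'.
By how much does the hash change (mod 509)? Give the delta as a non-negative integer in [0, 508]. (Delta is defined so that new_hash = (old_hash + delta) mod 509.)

Answer: 13

Derivation:
Delta formula: (val(new) - val(old)) * B^(n-1-k) mod M
  val('d') - val('c') = 4 - 3 = 1
  B^(n-1-k) = 13^1 mod 509 = 13
  Delta = 1 * 13 mod 509 = 13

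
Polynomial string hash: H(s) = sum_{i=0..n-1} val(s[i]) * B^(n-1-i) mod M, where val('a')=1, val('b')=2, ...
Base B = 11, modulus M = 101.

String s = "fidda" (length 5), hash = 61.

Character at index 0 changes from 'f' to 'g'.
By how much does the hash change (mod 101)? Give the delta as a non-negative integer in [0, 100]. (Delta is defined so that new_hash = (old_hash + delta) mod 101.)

Delta formula: (val(new) - val(old)) * B^(n-1-k) mod M
  val('g') - val('f') = 7 - 6 = 1
  B^(n-1-k) = 11^4 mod 101 = 97
  Delta = 1 * 97 mod 101 = 97

Answer: 97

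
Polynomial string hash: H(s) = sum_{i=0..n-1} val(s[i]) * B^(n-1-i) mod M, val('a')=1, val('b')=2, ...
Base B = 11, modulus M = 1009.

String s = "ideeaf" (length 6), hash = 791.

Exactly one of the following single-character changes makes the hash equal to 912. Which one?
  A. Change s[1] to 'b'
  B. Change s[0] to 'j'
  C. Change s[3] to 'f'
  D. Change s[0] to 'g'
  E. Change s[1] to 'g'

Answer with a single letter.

Answer: C

Derivation:
Option A: s[1]='d'->'b', delta=(2-4)*11^4 mod 1009 = 988, hash=791+988 mod 1009 = 770
Option B: s[0]='i'->'j', delta=(10-9)*11^5 mod 1009 = 620, hash=791+620 mod 1009 = 402
Option C: s[3]='e'->'f', delta=(6-5)*11^2 mod 1009 = 121, hash=791+121 mod 1009 = 912 <-- target
Option D: s[0]='i'->'g', delta=(7-9)*11^5 mod 1009 = 778, hash=791+778 mod 1009 = 560
Option E: s[1]='d'->'g', delta=(7-4)*11^4 mod 1009 = 536, hash=791+536 mod 1009 = 318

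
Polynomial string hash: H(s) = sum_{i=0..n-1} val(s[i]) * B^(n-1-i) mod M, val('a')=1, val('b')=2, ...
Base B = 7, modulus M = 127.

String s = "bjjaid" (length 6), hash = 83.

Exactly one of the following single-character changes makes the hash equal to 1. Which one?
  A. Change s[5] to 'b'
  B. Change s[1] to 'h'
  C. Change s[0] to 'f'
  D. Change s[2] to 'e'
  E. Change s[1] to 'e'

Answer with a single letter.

Option A: s[5]='d'->'b', delta=(2-4)*7^0 mod 127 = 125, hash=83+125 mod 127 = 81
Option B: s[1]='j'->'h', delta=(8-10)*7^4 mod 127 = 24, hash=83+24 mod 127 = 107
Option C: s[0]='b'->'f', delta=(6-2)*7^5 mod 127 = 45, hash=83+45 mod 127 = 1 <-- target
Option D: s[2]='j'->'e', delta=(5-10)*7^3 mod 127 = 63, hash=83+63 mod 127 = 19
Option E: s[1]='j'->'e', delta=(5-10)*7^4 mod 127 = 60, hash=83+60 mod 127 = 16

Answer: C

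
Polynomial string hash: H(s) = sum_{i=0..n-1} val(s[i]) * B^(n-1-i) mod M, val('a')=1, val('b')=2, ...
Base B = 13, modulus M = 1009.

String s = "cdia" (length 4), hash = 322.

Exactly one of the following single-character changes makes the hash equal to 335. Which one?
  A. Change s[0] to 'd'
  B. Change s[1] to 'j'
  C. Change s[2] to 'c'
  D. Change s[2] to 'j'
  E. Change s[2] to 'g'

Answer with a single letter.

Option A: s[0]='c'->'d', delta=(4-3)*13^3 mod 1009 = 179, hash=322+179 mod 1009 = 501
Option B: s[1]='d'->'j', delta=(10-4)*13^2 mod 1009 = 5, hash=322+5 mod 1009 = 327
Option C: s[2]='i'->'c', delta=(3-9)*13^1 mod 1009 = 931, hash=322+931 mod 1009 = 244
Option D: s[2]='i'->'j', delta=(10-9)*13^1 mod 1009 = 13, hash=322+13 mod 1009 = 335 <-- target
Option E: s[2]='i'->'g', delta=(7-9)*13^1 mod 1009 = 983, hash=322+983 mod 1009 = 296

Answer: D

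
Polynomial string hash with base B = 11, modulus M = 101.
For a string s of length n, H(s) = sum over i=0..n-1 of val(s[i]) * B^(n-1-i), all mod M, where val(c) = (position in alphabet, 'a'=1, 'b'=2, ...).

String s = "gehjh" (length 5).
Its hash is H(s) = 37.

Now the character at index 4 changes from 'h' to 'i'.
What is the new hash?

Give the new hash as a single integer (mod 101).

val('h') = 8, val('i') = 9
Position k = 4, exponent = n-1-k = 0
B^0 mod M = 11^0 mod 101 = 1
Delta = (9 - 8) * 1 mod 101 = 1
New hash = (37 + 1) mod 101 = 38

Answer: 38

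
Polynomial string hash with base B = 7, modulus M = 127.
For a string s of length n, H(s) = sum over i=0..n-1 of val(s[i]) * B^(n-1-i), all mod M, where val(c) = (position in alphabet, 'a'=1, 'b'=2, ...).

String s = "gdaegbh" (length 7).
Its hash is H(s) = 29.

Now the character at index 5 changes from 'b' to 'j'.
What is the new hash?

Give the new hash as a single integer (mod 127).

Answer: 85

Derivation:
val('b') = 2, val('j') = 10
Position k = 5, exponent = n-1-k = 1
B^1 mod M = 7^1 mod 127 = 7
Delta = (10 - 2) * 7 mod 127 = 56
New hash = (29 + 56) mod 127 = 85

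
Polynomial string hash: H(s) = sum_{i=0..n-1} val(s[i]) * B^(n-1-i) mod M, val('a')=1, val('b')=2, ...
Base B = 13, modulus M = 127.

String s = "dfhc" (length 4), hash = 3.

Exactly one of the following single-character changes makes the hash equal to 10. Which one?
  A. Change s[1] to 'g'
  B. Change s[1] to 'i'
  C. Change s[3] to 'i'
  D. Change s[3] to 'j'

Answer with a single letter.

Answer: D

Derivation:
Option A: s[1]='f'->'g', delta=(7-6)*13^2 mod 127 = 42, hash=3+42 mod 127 = 45
Option B: s[1]='f'->'i', delta=(9-6)*13^2 mod 127 = 126, hash=3+126 mod 127 = 2
Option C: s[3]='c'->'i', delta=(9-3)*13^0 mod 127 = 6, hash=3+6 mod 127 = 9
Option D: s[3]='c'->'j', delta=(10-3)*13^0 mod 127 = 7, hash=3+7 mod 127 = 10 <-- target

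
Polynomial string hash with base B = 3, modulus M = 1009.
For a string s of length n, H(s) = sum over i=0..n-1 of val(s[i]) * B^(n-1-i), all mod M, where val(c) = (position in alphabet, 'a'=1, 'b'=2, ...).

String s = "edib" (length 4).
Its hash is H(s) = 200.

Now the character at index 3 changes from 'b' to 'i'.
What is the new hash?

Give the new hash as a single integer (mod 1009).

val('b') = 2, val('i') = 9
Position k = 3, exponent = n-1-k = 0
B^0 mod M = 3^0 mod 1009 = 1
Delta = (9 - 2) * 1 mod 1009 = 7
New hash = (200 + 7) mod 1009 = 207

Answer: 207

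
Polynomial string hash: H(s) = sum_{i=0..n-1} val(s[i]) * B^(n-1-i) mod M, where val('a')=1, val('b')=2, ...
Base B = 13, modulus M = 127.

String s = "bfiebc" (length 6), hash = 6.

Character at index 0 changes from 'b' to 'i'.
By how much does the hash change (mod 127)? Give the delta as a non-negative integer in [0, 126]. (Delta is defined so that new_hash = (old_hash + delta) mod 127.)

Delta formula: (val(new) - val(old)) * B^(n-1-k) mod M
  val('i') - val('b') = 9 - 2 = 7
  B^(n-1-k) = 13^5 mod 127 = 72
  Delta = 7 * 72 mod 127 = 123

Answer: 123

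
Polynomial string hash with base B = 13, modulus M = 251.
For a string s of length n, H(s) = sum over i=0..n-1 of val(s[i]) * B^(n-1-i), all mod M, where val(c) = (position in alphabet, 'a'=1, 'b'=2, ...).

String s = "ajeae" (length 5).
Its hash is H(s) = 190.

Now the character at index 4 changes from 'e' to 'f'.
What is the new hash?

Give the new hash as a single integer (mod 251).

val('e') = 5, val('f') = 6
Position k = 4, exponent = n-1-k = 0
B^0 mod M = 13^0 mod 251 = 1
Delta = (6 - 5) * 1 mod 251 = 1
New hash = (190 + 1) mod 251 = 191

Answer: 191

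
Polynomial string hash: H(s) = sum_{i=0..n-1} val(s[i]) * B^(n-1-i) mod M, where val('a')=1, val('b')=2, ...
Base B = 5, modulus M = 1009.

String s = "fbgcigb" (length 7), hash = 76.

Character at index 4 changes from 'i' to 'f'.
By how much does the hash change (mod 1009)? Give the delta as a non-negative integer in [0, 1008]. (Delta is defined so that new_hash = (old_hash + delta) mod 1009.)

Delta formula: (val(new) - val(old)) * B^(n-1-k) mod M
  val('f') - val('i') = 6 - 9 = -3
  B^(n-1-k) = 5^2 mod 1009 = 25
  Delta = -3 * 25 mod 1009 = 934

Answer: 934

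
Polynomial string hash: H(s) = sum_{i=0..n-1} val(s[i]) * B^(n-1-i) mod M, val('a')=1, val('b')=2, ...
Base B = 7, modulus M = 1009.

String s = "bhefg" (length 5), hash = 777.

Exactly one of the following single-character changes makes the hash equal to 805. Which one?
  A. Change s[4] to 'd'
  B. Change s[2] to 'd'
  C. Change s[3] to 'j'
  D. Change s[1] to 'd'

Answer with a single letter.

Option A: s[4]='g'->'d', delta=(4-7)*7^0 mod 1009 = 1006, hash=777+1006 mod 1009 = 774
Option B: s[2]='e'->'d', delta=(4-5)*7^2 mod 1009 = 960, hash=777+960 mod 1009 = 728
Option C: s[3]='f'->'j', delta=(10-6)*7^1 mod 1009 = 28, hash=777+28 mod 1009 = 805 <-- target
Option D: s[1]='h'->'d', delta=(4-8)*7^3 mod 1009 = 646, hash=777+646 mod 1009 = 414

Answer: C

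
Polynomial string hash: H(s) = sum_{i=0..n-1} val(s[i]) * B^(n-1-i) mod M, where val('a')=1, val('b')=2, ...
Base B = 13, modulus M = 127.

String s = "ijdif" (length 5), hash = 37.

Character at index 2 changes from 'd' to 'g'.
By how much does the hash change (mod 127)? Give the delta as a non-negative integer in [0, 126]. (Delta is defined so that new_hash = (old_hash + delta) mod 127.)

Answer: 126

Derivation:
Delta formula: (val(new) - val(old)) * B^(n-1-k) mod M
  val('g') - val('d') = 7 - 4 = 3
  B^(n-1-k) = 13^2 mod 127 = 42
  Delta = 3 * 42 mod 127 = 126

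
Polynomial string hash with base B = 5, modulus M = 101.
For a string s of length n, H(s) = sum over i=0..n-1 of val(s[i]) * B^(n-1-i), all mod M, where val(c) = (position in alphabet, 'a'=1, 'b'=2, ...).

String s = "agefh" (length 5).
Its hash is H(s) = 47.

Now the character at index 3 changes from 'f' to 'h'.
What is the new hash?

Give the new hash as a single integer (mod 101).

Answer: 57

Derivation:
val('f') = 6, val('h') = 8
Position k = 3, exponent = n-1-k = 1
B^1 mod M = 5^1 mod 101 = 5
Delta = (8 - 6) * 5 mod 101 = 10
New hash = (47 + 10) mod 101 = 57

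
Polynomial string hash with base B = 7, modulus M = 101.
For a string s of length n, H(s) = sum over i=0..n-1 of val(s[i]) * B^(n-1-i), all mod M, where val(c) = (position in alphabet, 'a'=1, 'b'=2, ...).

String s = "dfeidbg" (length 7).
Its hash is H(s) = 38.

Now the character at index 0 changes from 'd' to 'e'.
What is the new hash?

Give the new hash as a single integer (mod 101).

Answer: 22

Derivation:
val('d') = 4, val('e') = 5
Position k = 0, exponent = n-1-k = 6
B^6 mod M = 7^6 mod 101 = 85
Delta = (5 - 4) * 85 mod 101 = 85
New hash = (38 + 85) mod 101 = 22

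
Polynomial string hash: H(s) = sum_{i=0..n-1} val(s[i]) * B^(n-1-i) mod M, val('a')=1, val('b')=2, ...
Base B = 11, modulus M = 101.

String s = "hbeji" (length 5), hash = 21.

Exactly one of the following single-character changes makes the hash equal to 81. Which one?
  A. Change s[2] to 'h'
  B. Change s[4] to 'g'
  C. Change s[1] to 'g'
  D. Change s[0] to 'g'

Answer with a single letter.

Option A: s[2]='e'->'h', delta=(8-5)*11^2 mod 101 = 60, hash=21+60 mod 101 = 81 <-- target
Option B: s[4]='i'->'g', delta=(7-9)*11^0 mod 101 = 99, hash=21+99 mod 101 = 19
Option C: s[1]='b'->'g', delta=(7-2)*11^3 mod 101 = 90, hash=21+90 mod 101 = 10
Option D: s[0]='h'->'g', delta=(7-8)*11^4 mod 101 = 4, hash=21+4 mod 101 = 25

Answer: A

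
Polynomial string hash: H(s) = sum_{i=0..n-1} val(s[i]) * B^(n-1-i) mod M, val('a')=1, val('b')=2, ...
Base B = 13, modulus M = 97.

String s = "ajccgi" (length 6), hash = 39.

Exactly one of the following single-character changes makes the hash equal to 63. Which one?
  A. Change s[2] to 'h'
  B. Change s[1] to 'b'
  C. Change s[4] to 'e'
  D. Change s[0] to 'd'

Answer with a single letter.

Answer: A

Derivation:
Option A: s[2]='c'->'h', delta=(8-3)*13^3 mod 97 = 24, hash=39+24 mod 97 = 63 <-- target
Option B: s[1]='j'->'b', delta=(2-10)*13^4 mod 97 = 44, hash=39+44 mod 97 = 83
Option C: s[4]='g'->'e', delta=(5-7)*13^1 mod 97 = 71, hash=39+71 mod 97 = 13
Option D: s[0]='a'->'d', delta=(4-1)*13^5 mod 97 = 28, hash=39+28 mod 97 = 67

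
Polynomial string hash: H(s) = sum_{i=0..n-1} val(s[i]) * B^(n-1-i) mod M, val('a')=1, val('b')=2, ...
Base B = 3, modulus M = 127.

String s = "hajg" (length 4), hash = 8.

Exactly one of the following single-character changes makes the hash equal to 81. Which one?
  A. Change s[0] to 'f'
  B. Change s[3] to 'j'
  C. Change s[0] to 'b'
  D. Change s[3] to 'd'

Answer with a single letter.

Answer: A

Derivation:
Option A: s[0]='h'->'f', delta=(6-8)*3^3 mod 127 = 73, hash=8+73 mod 127 = 81 <-- target
Option B: s[3]='g'->'j', delta=(10-7)*3^0 mod 127 = 3, hash=8+3 mod 127 = 11
Option C: s[0]='h'->'b', delta=(2-8)*3^3 mod 127 = 92, hash=8+92 mod 127 = 100
Option D: s[3]='g'->'d', delta=(4-7)*3^0 mod 127 = 124, hash=8+124 mod 127 = 5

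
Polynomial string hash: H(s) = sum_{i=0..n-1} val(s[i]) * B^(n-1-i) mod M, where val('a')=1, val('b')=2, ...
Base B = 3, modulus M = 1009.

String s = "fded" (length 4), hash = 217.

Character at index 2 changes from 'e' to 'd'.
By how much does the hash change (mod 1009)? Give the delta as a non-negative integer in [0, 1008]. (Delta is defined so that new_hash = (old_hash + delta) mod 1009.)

Delta formula: (val(new) - val(old)) * B^(n-1-k) mod M
  val('d') - val('e') = 4 - 5 = -1
  B^(n-1-k) = 3^1 mod 1009 = 3
  Delta = -1 * 3 mod 1009 = 1006

Answer: 1006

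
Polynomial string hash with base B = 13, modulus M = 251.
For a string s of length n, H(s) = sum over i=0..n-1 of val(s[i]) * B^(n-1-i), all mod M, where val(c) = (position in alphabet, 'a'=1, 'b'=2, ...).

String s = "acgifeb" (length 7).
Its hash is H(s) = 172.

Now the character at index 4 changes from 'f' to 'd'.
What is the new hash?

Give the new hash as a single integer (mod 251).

val('f') = 6, val('d') = 4
Position k = 4, exponent = n-1-k = 2
B^2 mod M = 13^2 mod 251 = 169
Delta = (4 - 6) * 169 mod 251 = 164
New hash = (172 + 164) mod 251 = 85

Answer: 85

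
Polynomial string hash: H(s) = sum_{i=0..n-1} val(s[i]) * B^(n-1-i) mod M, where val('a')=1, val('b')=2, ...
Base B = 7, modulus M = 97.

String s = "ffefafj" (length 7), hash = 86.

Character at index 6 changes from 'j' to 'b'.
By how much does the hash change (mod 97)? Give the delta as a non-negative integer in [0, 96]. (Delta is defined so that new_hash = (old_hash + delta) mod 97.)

Answer: 89

Derivation:
Delta formula: (val(new) - val(old)) * B^(n-1-k) mod M
  val('b') - val('j') = 2 - 10 = -8
  B^(n-1-k) = 7^0 mod 97 = 1
  Delta = -8 * 1 mod 97 = 89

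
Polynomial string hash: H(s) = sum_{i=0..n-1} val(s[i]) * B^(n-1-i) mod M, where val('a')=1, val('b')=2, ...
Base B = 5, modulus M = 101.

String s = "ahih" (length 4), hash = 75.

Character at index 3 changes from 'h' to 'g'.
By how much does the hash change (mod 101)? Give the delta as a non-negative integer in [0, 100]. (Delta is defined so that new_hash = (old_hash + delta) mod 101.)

Answer: 100

Derivation:
Delta formula: (val(new) - val(old)) * B^(n-1-k) mod M
  val('g') - val('h') = 7 - 8 = -1
  B^(n-1-k) = 5^0 mod 101 = 1
  Delta = -1 * 1 mod 101 = 100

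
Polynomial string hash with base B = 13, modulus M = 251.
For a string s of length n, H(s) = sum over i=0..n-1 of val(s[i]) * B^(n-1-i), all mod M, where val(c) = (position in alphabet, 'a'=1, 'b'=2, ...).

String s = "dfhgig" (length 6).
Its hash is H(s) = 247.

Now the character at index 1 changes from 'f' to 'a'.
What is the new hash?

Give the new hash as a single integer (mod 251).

val('f') = 6, val('a') = 1
Position k = 1, exponent = n-1-k = 4
B^4 mod M = 13^4 mod 251 = 198
Delta = (1 - 6) * 198 mod 251 = 14
New hash = (247 + 14) mod 251 = 10

Answer: 10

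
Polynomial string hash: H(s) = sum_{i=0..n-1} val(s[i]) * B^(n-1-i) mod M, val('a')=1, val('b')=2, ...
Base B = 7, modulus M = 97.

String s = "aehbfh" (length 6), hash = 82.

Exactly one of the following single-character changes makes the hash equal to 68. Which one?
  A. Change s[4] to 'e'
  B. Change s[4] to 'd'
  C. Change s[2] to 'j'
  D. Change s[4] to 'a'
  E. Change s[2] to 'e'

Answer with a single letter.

Option A: s[4]='f'->'e', delta=(5-6)*7^1 mod 97 = 90, hash=82+90 mod 97 = 75
Option B: s[4]='f'->'d', delta=(4-6)*7^1 mod 97 = 83, hash=82+83 mod 97 = 68 <-- target
Option C: s[2]='h'->'j', delta=(10-8)*7^3 mod 97 = 7, hash=82+7 mod 97 = 89
Option D: s[4]='f'->'a', delta=(1-6)*7^1 mod 97 = 62, hash=82+62 mod 97 = 47
Option E: s[2]='h'->'e', delta=(5-8)*7^3 mod 97 = 38, hash=82+38 mod 97 = 23

Answer: B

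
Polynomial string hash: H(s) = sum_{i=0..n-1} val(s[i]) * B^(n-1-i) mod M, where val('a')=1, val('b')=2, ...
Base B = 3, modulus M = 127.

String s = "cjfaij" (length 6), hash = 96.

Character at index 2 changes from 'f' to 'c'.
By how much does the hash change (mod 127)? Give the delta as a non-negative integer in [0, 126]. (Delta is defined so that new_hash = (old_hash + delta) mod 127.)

Delta formula: (val(new) - val(old)) * B^(n-1-k) mod M
  val('c') - val('f') = 3 - 6 = -3
  B^(n-1-k) = 3^3 mod 127 = 27
  Delta = -3 * 27 mod 127 = 46

Answer: 46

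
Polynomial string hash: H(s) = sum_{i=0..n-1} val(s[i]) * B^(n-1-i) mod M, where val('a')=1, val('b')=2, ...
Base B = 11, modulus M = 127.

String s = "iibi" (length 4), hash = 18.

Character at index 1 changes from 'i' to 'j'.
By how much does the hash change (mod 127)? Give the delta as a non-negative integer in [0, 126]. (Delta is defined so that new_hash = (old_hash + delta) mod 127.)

Answer: 121

Derivation:
Delta formula: (val(new) - val(old)) * B^(n-1-k) mod M
  val('j') - val('i') = 10 - 9 = 1
  B^(n-1-k) = 11^2 mod 127 = 121
  Delta = 1 * 121 mod 127 = 121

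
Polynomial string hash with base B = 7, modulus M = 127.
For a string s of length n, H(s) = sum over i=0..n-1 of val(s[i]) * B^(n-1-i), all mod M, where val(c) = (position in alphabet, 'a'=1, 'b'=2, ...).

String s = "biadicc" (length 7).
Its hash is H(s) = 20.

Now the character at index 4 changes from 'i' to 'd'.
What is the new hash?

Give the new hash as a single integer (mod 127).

val('i') = 9, val('d') = 4
Position k = 4, exponent = n-1-k = 2
B^2 mod M = 7^2 mod 127 = 49
Delta = (4 - 9) * 49 mod 127 = 9
New hash = (20 + 9) mod 127 = 29

Answer: 29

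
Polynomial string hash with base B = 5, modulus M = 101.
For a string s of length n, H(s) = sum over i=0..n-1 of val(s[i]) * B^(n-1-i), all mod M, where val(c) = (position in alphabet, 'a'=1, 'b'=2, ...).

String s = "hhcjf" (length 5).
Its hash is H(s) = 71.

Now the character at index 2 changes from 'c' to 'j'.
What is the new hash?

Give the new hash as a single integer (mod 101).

val('c') = 3, val('j') = 10
Position k = 2, exponent = n-1-k = 2
B^2 mod M = 5^2 mod 101 = 25
Delta = (10 - 3) * 25 mod 101 = 74
New hash = (71 + 74) mod 101 = 44

Answer: 44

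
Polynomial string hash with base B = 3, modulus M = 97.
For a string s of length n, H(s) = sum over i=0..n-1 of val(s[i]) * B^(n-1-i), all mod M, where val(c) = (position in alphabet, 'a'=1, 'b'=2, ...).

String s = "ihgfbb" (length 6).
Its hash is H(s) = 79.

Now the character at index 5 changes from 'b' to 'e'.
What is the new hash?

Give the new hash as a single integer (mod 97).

Answer: 82

Derivation:
val('b') = 2, val('e') = 5
Position k = 5, exponent = n-1-k = 0
B^0 mod M = 3^0 mod 97 = 1
Delta = (5 - 2) * 1 mod 97 = 3
New hash = (79 + 3) mod 97 = 82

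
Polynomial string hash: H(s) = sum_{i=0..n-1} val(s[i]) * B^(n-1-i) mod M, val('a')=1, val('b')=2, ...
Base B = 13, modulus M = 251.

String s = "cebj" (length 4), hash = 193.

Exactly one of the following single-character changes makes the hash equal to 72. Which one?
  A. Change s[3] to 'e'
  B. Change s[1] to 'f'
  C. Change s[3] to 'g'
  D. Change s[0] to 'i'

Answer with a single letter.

Option A: s[3]='j'->'e', delta=(5-10)*13^0 mod 251 = 246, hash=193+246 mod 251 = 188
Option B: s[1]='e'->'f', delta=(6-5)*13^2 mod 251 = 169, hash=193+169 mod 251 = 111
Option C: s[3]='j'->'g', delta=(7-10)*13^0 mod 251 = 248, hash=193+248 mod 251 = 190
Option D: s[0]='c'->'i', delta=(9-3)*13^3 mod 251 = 130, hash=193+130 mod 251 = 72 <-- target

Answer: D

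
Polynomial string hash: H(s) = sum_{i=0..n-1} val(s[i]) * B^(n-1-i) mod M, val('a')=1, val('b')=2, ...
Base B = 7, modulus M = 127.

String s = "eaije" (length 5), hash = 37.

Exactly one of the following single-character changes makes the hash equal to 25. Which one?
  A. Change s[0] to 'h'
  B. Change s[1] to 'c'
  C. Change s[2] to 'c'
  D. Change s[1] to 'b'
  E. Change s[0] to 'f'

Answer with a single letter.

Option A: s[0]='e'->'h', delta=(8-5)*7^4 mod 127 = 91, hash=37+91 mod 127 = 1
Option B: s[1]='a'->'c', delta=(3-1)*7^3 mod 127 = 51, hash=37+51 mod 127 = 88
Option C: s[2]='i'->'c', delta=(3-9)*7^2 mod 127 = 87, hash=37+87 mod 127 = 124
Option D: s[1]='a'->'b', delta=(2-1)*7^3 mod 127 = 89, hash=37+89 mod 127 = 126
Option E: s[0]='e'->'f', delta=(6-5)*7^4 mod 127 = 115, hash=37+115 mod 127 = 25 <-- target

Answer: E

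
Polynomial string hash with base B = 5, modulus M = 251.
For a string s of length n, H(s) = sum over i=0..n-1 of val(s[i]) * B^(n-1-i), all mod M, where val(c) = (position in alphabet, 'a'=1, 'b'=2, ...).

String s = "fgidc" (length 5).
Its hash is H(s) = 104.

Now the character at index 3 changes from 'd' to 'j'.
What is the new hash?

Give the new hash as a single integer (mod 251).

val('d') = 4, val('j') = 10
Position k = 3, exponent = n-1-k = 1
B^1 mod M = 5^1 mod 251 = 5
Delta = (10 - 4) * 5 mod 251 = 30
New hash = (104 + 30) mod 251 = 134

Answer: 134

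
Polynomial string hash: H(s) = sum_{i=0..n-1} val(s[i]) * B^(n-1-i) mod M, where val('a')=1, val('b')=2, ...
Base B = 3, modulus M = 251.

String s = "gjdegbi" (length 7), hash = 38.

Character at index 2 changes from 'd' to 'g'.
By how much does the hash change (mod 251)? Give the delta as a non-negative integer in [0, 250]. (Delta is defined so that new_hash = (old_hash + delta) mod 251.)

Delta formula: (val(new) - val(old)) * B^(n-1-k) mod M
  val('g') - val('d') = 7 - 4 = 3
  B^(n-1-k) = 3^4 mod 251 = 81
  Delta = 3 * 81 mod 251 = 243

Answer: 243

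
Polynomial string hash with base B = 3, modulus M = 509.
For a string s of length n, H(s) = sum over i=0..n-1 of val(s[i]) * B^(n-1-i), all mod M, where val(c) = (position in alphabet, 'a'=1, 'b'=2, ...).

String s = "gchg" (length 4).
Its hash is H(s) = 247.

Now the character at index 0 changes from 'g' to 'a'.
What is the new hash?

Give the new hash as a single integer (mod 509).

val('g') = 7, val('a') = 1
Position k = 0, exponent = n-1-k = 3
B^3 mod M = 3^3 mod 509 = 27
Delta = (1 - 7) * 27 mod 509 = 347
New hash = (247 + 347) mod 509 = 85

Answer: 85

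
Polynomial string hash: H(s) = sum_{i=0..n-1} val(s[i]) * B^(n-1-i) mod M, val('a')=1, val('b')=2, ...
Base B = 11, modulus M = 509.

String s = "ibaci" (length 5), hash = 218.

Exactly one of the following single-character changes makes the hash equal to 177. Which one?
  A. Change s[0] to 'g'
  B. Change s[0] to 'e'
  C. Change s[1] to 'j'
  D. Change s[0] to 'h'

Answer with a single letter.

Answer: C

Derivation:
Option A: s[0]='i'->'g', delta=(7-9)*11^4 mod 509 = 240, hash=218+240 mod 509 = 458
Option B: s[0]='i'->'e', delta=(5-9)*11^4 mod 509 = 480, hash=218+480 mod 509 = 189
Option C: s[1]='b'->'j', delta=(10-2)*11^3 mod 509 = 468, hash=218+468 mod 509 = 177 <-- target
Option D: s[0]='i'->'h', delta=(8-9)*11^4 mod 509 = 120, hash=218+120 mod 509 = 338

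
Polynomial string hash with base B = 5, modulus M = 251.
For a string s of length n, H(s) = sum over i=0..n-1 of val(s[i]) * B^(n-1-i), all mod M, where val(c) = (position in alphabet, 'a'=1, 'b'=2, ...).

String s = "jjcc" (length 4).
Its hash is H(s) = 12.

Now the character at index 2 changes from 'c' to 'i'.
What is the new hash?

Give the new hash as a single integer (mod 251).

val('c') = 3, val('i') = 9
Position k = 2, exponent = n-1-k = 1
B^1 mod M = 5^1 mod 251 = 5
Delta = (9 - 3) * 5 mod 251 = 30
New hash = (12 + 30) mod 251 = 42

Answer: 42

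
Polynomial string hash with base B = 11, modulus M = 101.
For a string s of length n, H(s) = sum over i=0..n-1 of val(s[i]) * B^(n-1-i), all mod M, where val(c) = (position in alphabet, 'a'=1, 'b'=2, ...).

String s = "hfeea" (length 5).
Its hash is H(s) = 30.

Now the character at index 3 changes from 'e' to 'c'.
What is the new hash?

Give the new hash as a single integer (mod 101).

val('e') = 5, val('c') = 3
Position k = 3, exponent = n-1-k = 1
B^1 mod M = 11^1 mod 101 = 11
Delta = (3 - 5) * 11 mod 101 = 79
New hash = (30 + 79) mod 101 = 8

Answer: 8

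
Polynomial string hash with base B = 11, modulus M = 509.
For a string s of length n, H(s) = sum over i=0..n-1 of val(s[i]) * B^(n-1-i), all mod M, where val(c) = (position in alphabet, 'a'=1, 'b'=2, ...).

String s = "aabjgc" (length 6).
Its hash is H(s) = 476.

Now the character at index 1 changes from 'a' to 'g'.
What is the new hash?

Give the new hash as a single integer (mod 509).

Answer: 265

Derivation:
val('a') = 1, val('g') = 7
Position k = 1, exponent = n-1-k = 4
B^4 mod M = 11^4 mod 509 = 389
Delta = (7 - 1) * 389 mod 509 = 298
New hash = (476 + 298) mod 509 = 265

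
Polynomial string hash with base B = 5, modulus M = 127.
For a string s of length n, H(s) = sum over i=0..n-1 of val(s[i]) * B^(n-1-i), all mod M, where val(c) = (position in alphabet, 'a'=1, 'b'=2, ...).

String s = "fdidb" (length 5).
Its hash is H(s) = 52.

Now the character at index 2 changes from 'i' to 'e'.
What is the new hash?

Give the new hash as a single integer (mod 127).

val('i') = 9, val('e') = 5
Position k = 2, exponent = n-1-k = 2
B^2 mod M = 5^2 mod 127 = 25
Delta = (5 - 9) * 25 mod 127 = 27
New hash = (52 + 27) mod 127 = 79

Answer: 79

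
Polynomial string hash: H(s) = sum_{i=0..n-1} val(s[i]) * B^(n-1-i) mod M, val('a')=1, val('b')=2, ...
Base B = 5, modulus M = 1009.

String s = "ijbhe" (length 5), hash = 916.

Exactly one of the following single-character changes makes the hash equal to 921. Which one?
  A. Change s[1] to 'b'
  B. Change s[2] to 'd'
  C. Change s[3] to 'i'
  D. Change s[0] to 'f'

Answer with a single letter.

Answer: C

Derivation:
Option A: s[1]='j'->'b', delta=(2-10)*5^3 mod 1009 = 9, hash=916+9 mod 1009 = 925
Option B: s[2]='b'->'d', delta=(4-2)*5^2 mod 1009 = 50, hash=916+50 mod 1009 = 966
Option C: s[3]='h'->'i', delta=(9-8)*5^1 mod 1009 = 5, hash=916+5 mod 1009 = 921 <-- target
Option D: s[0]='i'->'f', delta=(6-9)*5^4 mod 1009 = 143, hash=916+143 mod 1009 = 50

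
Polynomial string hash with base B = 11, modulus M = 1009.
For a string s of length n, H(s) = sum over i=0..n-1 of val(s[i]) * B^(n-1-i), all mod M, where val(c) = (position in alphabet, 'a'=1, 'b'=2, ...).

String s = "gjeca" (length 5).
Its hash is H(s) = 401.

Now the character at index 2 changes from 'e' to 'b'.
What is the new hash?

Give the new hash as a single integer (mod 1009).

val('e') = 5, val('b') = 2
Position k = 2, exponent = n-1-k = 2
B^2 mod M = 11^2 mod 1009 = 121
Delta = (2 - 5) * 121 mod 1009 = 646
New hash = (401 + 646) mod 1009 = 38

Answer: 38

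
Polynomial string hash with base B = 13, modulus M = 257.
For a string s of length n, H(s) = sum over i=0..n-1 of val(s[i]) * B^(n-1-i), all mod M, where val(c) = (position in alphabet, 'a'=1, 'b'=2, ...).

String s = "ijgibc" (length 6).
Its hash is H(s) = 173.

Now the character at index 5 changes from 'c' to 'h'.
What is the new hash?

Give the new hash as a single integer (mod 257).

Answer: 178

Derivation:
val('c') = 3, val('h') = 8
Position k = 5, exponent = n-1-k = 0
B^0 mod M = 13^0 mod 257 = 1
Delta = (8 - 3) * 1 mod 257 = 5
New hash = (173 + 5) mod 257 = 178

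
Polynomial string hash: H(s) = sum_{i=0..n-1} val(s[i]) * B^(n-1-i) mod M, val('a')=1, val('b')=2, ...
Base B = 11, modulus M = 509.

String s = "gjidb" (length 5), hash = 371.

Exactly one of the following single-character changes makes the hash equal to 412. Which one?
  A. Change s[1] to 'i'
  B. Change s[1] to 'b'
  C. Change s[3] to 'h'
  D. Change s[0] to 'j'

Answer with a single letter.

Option A: s[1]='j'->'i', delta=(9-10)*11^3 mod 509 = 196, hash=371+196 mod 509 = 58
Option B: s[1]='j'->'b', delta=(2-10)*11^3 mod 509 = 41, hash=371+41 mod 509 = 412 <-- target
Option C: s[3]='d'->'h', delta=(8-4)*11^1 mod 509 = 44, hash=371+44 mod 509 = 415
Option D: s[0]='g'->'j', delta=(10-7)*11^4 mod 509 = 149, hash=371+149 mod 509 = 11

Answer: B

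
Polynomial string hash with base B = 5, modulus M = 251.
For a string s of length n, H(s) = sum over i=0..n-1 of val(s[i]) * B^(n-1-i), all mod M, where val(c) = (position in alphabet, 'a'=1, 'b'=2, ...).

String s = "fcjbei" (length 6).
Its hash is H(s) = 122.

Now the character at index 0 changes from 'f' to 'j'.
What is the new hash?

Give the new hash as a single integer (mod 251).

Answer: 72

Derivation:
val('f') = 6, val('j') = 10
Position k = 0, exponent = n-1-k = 5
B^5 mod M = 5^5 mod 251 = 113
Delta = (10 - 6) * 113 mod 251 = 201
New hash = (122 + 201) mod 251 = 72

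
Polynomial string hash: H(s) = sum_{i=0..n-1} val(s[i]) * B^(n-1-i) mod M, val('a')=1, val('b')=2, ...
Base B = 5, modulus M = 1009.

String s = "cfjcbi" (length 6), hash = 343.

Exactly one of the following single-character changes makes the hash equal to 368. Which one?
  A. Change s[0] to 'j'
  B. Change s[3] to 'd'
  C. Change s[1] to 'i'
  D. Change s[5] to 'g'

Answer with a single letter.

Answer: B

Derivation:
Option A: s[0]='c'->'j', delta=(10-3)*5^5 mod 1009 = 686, hash=343+686 mod 1009 = 20
Option B: s[3]='c'->'d', delta=(4-3)*5^2 mod 1009 = 25, hash=343+25 mod 1009 = 368 <-- target
Option C: s[1]='f'->'i', delta=(9-6)*5^4 mod 1009 = 866, hash=343+866 mod 1009 = 200
Option D: s[5]='i'->'g', delta=(7-9)*5^0 mod 1009 = 1007, hash=343+1007 mod 1009 = 341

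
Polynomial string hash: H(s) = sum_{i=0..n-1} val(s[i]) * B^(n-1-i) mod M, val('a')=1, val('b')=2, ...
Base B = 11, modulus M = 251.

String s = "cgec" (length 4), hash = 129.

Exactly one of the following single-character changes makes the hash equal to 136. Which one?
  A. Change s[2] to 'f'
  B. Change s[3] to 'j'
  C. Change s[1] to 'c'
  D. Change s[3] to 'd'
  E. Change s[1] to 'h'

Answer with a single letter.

Answer: B

Derivation:
Option A: s[2]='e'->'f', delta=(6-5)*11^1 mod 251 = 11, hash=129+11 mod 251 = 140
Option B: s[3]='c'->'j', delta=(10-3)*11^0 mod 251 = 7, hash=129+7 mod 251 = 136 <-- target
Option C: s[1]='g'->'c', delta=(3-7)*11^2 mod 251 = 18, hash=129+18 mod 251 = 147
Option D: s[3]='c'->'d', delta=(4-3)*11^0 mod 251 = 1, hash=129+1 mod 251 = 130
Option E: s[1]='g'->'h', delta=(8-7)*11^2 mod 251 = 121, hash=129+121 mod 251 = 250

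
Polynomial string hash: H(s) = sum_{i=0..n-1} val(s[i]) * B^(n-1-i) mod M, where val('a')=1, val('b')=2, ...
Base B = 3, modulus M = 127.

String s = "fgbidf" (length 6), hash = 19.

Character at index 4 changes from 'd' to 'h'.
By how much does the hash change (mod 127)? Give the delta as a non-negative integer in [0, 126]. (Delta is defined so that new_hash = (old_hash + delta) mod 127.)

Answer: 12

Derivation:
Delta formula: (val(new) - val(old)) * B^(n-1-k) mod M
  val('h') - val('d') = 8 - 4 = 4
  B^(n-1-k) = 3^1 mod 127 = 3
  Delta = 4 * 3 mod 127 = 12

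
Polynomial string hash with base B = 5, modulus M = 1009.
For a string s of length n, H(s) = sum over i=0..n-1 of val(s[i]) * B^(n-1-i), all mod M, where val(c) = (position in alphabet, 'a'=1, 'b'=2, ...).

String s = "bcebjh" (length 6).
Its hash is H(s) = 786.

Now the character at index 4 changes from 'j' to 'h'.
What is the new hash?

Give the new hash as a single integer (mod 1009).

val('j') = 10, val('h') = 8
Position k = 4, exponent = n-1-k = 1
B^1 mod M = 5^1 mod 1009 = 5
Delta = (8 - 10) * 5 mod 1009 = 999
New hash = (786 + 999) mod 1009 = 776

Answer: 776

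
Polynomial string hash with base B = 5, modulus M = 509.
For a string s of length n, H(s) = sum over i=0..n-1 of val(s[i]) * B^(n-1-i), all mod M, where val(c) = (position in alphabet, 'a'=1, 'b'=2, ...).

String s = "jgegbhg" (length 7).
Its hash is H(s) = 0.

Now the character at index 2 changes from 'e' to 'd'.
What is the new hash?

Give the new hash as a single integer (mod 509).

Answer: 393

Derivation:
val('e') = 5, val('d') = 4
Position k = 2, exponent = n-1-k = 4
B^4 mod M = 5^4 mod 509 = 116
Delta = (4 - 5) * 116 mod 509 = 393
New hash = (0 + 393) mod 509 = 393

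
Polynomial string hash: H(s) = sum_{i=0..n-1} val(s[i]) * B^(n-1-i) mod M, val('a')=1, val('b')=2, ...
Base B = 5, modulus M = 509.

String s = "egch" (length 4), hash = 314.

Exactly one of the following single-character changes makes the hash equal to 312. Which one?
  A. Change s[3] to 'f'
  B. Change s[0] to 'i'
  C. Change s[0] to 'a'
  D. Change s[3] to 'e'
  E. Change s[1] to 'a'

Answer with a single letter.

Option A: s[3]='h'->'f', delta=(6-8)*5^0 mod 509 = 507, hash=314+507 mod 509 = 312 <-- target
Option B: s[0]='e'->'i', delta=(9-5)*5^3 mod 509 = 500, hash=314+500 mod 509 = 305
Option C: s[0]='e'->'a', delta=(1-5)*5^3 mod 509 = 9, hash=314+9 mod 509 = 323
Option D: s[3]='h'->'e', delta=(5-8)*5^0 mod 509 = 506, hash=314+506 mod 509 = 311
Option E: s[1]='g'->'a', delta=(1-7)*5^2 mod 509 = 359, hash=314+359 mod 509 = 164

Answer: A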